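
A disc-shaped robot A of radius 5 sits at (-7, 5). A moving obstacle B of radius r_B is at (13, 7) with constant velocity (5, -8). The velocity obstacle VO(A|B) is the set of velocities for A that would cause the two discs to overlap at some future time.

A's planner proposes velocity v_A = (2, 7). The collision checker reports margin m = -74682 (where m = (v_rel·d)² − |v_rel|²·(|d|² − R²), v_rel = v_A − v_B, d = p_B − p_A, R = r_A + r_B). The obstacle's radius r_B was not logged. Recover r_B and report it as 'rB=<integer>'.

m = -74682
d = (20, 2);  v_rel = (-3, 15),  |v_rel|² = 234
v_rel×d = (-3)·(2) − (15)·(20) = -306
since m = R²·234 − (-306)²:  R² = (93636 + -74682) / 234 = 81
R = √81 = 9  ⇒  r_B = 9 − 5 = 4

rB=4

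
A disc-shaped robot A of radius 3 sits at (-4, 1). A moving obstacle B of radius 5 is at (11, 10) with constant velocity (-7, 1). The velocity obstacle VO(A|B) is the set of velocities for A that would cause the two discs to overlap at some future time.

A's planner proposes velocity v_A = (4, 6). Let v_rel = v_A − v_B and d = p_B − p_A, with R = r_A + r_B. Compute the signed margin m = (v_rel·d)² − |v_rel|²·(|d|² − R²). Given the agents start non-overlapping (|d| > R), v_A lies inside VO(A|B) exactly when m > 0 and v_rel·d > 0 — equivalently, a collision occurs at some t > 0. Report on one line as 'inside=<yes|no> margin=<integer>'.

d = (15, 9),  |d|² = 306;  R = 3+5 = 8,  c = 306−8² = 242
v_rel = (11, 5),  |v_rel|² = 146;  v_rel·d = (11)·(15) + (5)·(9) = 210
146·t² − 420·t + 242 = 0  ⇒  m = 210² − 146·242 = 8768
m = 8768 > 0,  v_rel·d = 210 > 0  ⇒  inside

inside=yes margin=8768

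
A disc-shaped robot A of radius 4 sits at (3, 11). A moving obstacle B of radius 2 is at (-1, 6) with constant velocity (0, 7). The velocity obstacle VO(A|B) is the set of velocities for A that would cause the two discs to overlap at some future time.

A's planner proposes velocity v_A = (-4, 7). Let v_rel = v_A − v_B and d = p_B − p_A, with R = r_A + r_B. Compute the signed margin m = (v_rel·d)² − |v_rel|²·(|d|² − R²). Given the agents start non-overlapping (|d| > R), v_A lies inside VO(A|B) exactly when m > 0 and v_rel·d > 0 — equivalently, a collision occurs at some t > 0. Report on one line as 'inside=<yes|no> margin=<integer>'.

d = (-4, -5),  |d|² = 41;  R = 4+2 = 6,  c = 41−6² = 5
v_rel = (-4, 0),  |v_rel|² = 16;  v_rel·d = (-4)·(-4) + (0)·(-5) = 16
16·t² − 32·t + 5 = 0  ⇒  m = 16² − 16·5 = 176
m = 176 > 0,  v_rel·d = 16 > 0  ⇒  inside

inside=yes margin=176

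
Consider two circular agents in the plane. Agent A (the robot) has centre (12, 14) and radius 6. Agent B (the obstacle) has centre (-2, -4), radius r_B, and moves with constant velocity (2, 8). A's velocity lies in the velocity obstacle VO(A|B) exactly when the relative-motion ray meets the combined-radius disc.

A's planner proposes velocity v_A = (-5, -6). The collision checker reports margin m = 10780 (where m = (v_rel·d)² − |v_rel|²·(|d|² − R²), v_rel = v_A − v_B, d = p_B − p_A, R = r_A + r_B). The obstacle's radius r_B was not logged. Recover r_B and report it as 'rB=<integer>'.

m = 10780
d = (-14, -18);  v_rel = (-7, -14),  |v_rel|² = 245
v_rel×d = (-7)·(-18) − (-14)·(-14) = -70
since m = R²·245 − (-70)²:  R² = (4900 + 10780) / 245 = 64
R = √64 = 8  ⇒  r_B = 8 − 6 = 2

rB=2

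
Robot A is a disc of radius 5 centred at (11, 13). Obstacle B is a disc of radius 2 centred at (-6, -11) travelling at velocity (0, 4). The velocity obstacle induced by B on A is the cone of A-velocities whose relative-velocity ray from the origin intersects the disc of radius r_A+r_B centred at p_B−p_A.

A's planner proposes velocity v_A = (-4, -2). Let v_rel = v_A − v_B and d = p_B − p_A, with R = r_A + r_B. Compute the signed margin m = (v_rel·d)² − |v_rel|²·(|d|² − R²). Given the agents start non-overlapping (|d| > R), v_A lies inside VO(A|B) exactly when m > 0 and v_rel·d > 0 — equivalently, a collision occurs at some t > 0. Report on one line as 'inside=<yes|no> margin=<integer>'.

d = (-17, -24),  |d|² = 865;  R = 5+2 = 7,  c = 865−7² = 816
v_rel = (-4, -6),  |v_rel|² = 52;  v_rel·d = (-4)·(-17) + (-6)·(-24) = 212
52·t² − 424·t + 816 = 0  ⇒  m = 212² − 52·816 = 2512
m = 2512 > 0,  v_rel·d = 212 > 0  ⇒  inside

inside=yes margin=2512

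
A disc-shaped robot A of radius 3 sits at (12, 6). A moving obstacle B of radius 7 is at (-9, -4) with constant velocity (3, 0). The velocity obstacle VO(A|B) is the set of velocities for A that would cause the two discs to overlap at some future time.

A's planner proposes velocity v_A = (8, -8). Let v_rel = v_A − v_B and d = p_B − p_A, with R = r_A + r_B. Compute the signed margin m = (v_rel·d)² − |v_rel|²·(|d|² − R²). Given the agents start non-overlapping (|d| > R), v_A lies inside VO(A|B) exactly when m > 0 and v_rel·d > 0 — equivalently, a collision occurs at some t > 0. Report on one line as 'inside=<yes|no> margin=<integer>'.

d = (-21, -10),  |d|² = 541;  R = 3+7 = 10,  c = 541−10² = 441
v_rel = (5, -8),  |v_rel|² = 89;  v_rel·d = (5)·(-21) + (-8)·(-10) = -25
89·t² + 50·t + 441 = 0  ⇒  m = (-25)² − 89·441 = -38624
m = -38624 < 0,  v_rel·d = -25 < 0  ⇒  outside

inside=no margin=-38624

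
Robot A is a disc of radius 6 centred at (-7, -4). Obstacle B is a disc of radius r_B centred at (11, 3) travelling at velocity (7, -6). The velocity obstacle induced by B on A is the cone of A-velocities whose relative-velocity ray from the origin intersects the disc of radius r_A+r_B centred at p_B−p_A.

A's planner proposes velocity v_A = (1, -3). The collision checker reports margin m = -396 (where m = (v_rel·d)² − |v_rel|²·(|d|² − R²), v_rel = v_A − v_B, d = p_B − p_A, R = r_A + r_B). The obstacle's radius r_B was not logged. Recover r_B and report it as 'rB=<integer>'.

m = -396
d = (18, 7);  v_rel = (-6, 3),  |v_rel|² = 45
v_rel×d = (-6)·(7) − (3)·(18) = -96
since m = R²·45 − (-96)²:  R² = (9216 + -396) / 45 = 196
R = √196 = 14  ⇒  r_B = 14 − 6 = 8

rB=8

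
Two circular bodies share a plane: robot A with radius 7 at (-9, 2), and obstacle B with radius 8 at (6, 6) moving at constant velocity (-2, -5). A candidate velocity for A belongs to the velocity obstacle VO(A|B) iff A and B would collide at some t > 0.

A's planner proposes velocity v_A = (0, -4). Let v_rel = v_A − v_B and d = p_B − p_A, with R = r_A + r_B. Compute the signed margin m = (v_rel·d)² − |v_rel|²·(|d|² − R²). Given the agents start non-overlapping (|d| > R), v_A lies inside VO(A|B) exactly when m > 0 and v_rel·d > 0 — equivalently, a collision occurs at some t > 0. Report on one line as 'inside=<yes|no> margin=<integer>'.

d = (15, 4),  |d|² = 241;  R = 7+8 = 15,  c = 241−15² = 16
v_rel = (2, 1),  |v_rel|² = 5;  v_rel·d = (2)·(15) + (1)·(4) = 34
5·t² − 68·t + 16 = 0  ⇒  m = 34² − 5·16 = 1076
m = 1076 > 0,  v_rel·d = 34 > 0  ⇒  inside

inside=yes margin=1076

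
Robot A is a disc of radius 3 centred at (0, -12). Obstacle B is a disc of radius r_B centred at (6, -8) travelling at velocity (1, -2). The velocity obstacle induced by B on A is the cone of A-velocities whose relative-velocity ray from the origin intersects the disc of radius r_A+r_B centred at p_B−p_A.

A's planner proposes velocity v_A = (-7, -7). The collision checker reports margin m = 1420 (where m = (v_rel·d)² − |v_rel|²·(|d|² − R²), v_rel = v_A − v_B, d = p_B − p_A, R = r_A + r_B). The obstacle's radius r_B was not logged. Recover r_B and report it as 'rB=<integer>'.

m = 1420
d = (6, 4);  v_rel = (-8, -5),  |v_rel|² = 89
v_rel×d = (-8)·(4) − (-5)·(6) = -2
since m = R²·89 − (-2)²:  R² = (4 + 1420) / 89 = 16
R = √16 = 4  ⇒  r_B = 4 − 3 = 1

rB=1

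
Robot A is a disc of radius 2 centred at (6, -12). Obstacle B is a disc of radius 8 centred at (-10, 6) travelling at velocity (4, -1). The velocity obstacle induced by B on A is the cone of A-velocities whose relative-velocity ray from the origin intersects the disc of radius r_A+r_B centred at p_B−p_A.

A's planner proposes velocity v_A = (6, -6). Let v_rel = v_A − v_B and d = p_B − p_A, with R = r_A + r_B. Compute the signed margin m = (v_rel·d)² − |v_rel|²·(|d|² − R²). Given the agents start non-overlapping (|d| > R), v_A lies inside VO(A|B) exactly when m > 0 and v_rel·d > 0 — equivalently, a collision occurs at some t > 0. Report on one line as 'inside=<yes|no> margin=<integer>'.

d = (-16, 18),  |d|² = 580;  R = 2+8 = 10,  c = 580−10² = 480
v_rel = (2, -5),  |v_rel|² = 29;  v_rel·d = (2)·(-16) + (-5)·(18) = -122
29·t² + 244·t + 480 = 0  ⇒  m = (-122)² − 29·480 = 964
m = 964 > 0,  v_rel·d = -122 < 0  ⇒  outside

inside=no margin=964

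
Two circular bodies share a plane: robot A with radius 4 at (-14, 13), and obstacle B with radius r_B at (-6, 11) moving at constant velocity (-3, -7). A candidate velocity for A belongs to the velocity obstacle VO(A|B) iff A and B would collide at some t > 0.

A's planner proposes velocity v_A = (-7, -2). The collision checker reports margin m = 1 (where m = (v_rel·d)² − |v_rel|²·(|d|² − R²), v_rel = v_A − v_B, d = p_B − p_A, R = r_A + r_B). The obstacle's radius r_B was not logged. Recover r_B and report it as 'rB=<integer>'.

m = 1
d = (8, -2);  v_rel = (-4, 5),  |v_rel|² = 41
v_rel×d = (-4)·(-2) − (5)·(8) = -32
since m = R²·41 − (-32)²:  R² = (1024 + 1) / 41 = 25
R = √25 = 5  ⇒  r_B = 5 − 4 = 1

rB=1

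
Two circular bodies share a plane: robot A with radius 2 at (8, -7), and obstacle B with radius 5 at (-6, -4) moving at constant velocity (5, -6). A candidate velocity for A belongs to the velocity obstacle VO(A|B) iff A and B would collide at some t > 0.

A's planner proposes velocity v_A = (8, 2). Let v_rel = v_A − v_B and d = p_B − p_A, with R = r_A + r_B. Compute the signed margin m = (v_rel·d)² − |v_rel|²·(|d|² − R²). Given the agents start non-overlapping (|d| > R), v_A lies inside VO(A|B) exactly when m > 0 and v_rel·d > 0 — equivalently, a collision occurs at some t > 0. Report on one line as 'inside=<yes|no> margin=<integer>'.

d = (-14, 3),  |d|² = 205;  R = 2+5 = 7,  c = 205−7² = 156
v_rel = (3, 8),  |v_rel|² = 73;  v_rel·d = (3)·(-14) + (8)·(3) = -18
73·t² + 36·t + 156 = 0  ⇒  m = (-18)² − 73·156 = -11064
m = -11064 < 0,  v_rel·d = -18 < 0  ⇒  outside

inside=no margin=-11064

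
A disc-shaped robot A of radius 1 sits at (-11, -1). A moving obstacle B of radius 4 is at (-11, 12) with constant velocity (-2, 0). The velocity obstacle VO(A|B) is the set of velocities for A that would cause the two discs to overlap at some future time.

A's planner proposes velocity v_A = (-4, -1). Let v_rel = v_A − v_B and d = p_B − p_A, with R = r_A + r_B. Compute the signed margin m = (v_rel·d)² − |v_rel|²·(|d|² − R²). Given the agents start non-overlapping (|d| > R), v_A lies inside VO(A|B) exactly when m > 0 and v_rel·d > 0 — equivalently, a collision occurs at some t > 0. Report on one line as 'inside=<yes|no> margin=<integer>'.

d = (0, 13),  |d|² = 169;  R = 1+4 = 5,  c = 169−5² = 144
v_rel = (-2, -1),  |v_rel|² = 5;  v_rel·d = (-2)·(0) + (-1)·(13) = -13
5·t² + 26·t + 144 = 0  ⇒  m = (-13)² − 5·144 = -551
m = -551 < 0,  v_rel·d = -13 < 0  ⇒  outside

inside=no margin=-551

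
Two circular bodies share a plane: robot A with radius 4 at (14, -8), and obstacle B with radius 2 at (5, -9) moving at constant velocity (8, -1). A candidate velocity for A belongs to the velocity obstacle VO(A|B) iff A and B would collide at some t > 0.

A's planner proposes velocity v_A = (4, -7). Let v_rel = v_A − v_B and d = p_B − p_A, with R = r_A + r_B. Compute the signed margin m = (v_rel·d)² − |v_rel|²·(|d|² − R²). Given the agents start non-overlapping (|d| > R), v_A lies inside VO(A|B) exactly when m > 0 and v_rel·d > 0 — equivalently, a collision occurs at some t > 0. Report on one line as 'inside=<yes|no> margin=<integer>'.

d = (-9, -1),  |d|² = 82;  R = 4+2 = 6,  c = 82−6² = 46
v_rel = (-4, -6),  |v_rel|² = 52;  v_rel·d = (-4)·(-9) + (-6)·(-1) = 42
52·t² − 84·t + 46 = 0  ⇒  m = 42² − 52·46 = -628
m = -628 < 0,  v_rel·d = 42 > 0  ⇒  outside

inside=no margin=-628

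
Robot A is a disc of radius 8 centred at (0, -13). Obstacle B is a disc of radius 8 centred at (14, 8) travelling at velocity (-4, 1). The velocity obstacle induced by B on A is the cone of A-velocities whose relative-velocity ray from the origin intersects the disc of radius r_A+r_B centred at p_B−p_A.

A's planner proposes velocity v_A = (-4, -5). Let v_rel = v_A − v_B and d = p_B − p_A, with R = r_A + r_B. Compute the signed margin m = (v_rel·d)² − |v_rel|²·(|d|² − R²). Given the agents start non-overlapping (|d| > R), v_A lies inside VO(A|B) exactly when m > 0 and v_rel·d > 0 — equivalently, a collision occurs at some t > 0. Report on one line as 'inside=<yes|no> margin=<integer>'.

d = (14, 21),  |d|² = 637;  R = 8+8 = 16,  c = 637−16² = 381
v_rel = (0, -6),  |v_rel|² = 36;  v_rel·d = (0)·(14) + (-6)·(21) = -126
36·t² + 252·t + 381 = 0  ⇒  m = (-126)² − 36·381 = 2160
m = 2160 > 0,  v_rel·d = -126 < 0  ⇒  outside

inside=no margin=2160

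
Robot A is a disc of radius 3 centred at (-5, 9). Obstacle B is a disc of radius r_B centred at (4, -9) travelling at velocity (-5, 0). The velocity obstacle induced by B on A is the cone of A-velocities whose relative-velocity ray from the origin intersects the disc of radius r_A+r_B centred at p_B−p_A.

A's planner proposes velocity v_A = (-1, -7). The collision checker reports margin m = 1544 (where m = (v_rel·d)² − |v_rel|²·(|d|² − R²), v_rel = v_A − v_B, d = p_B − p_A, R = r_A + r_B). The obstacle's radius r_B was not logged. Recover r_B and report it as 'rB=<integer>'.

m = 1544
d = (9, -18);  v_rel = (4, -7),  |v_rel|² = 65
v_rel×d = (4)·(-18) − (-7)·(9) = -9
since m = R²·65 − (-9)²:  R² = (81 + 1544) / 65 = 25
R = √25 = 5  ⇒  r_B = 5 − 3 = 2

rB=2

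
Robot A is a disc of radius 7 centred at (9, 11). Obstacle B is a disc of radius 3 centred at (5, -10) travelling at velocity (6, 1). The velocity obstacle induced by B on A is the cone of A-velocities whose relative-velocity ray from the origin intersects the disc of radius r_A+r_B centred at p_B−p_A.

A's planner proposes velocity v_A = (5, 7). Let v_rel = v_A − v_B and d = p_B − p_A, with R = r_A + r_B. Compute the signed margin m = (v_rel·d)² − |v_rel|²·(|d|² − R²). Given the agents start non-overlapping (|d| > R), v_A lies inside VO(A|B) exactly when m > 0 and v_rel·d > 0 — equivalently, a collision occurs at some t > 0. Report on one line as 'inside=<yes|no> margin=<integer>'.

d = (-4, -21),  |d|² = 457;  R = 7+3 = 10,  c = 457−10² = 357
v_rel = (-1, 6),  |v_rel|² = 37;  v_rel·d = (-1)·(-4) + (6)·(-21) = -122
37·t² + 244·t + 357 = 0  ⇒  m = (-122)² − 37·357 = 1675
m = 1675 > 0,  v_rel·d = -122 < 0  ⇒  outside

inside=no margin=1675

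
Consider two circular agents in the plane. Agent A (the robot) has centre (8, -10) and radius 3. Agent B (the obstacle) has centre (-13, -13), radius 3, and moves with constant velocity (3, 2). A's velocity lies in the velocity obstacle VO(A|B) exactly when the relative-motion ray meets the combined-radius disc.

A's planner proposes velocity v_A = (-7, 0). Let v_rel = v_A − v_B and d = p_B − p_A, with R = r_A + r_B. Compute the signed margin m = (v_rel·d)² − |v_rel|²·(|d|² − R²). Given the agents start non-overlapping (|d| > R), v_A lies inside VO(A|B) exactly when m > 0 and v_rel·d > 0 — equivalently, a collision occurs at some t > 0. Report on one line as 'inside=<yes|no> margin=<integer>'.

d = (-21, -3),  |d|² = 450;  R = 3+3 = 6,  c = 450−6² = 414
v_rel = (-10, -2),  |v_rel|² = 104;  v_rel·d = (-10)·(-21) + (-2)·(-3) = 216
104·t² − 432·t + 414 = 0  ⇒  m = 216² − 104·414 = 3600
m = 3600 > 0,  v_rel·d = 216 > 0  ⇒  inside

inside=yes margin=3600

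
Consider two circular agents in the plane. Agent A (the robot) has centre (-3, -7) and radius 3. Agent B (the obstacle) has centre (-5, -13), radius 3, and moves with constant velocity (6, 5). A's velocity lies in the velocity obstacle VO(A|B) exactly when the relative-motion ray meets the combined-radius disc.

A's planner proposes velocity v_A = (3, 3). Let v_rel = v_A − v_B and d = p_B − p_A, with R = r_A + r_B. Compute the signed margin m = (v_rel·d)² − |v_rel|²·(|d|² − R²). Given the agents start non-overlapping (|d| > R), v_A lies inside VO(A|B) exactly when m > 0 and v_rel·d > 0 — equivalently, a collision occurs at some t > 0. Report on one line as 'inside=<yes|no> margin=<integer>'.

d = (-2, -6),  |d|² = 40;  R = 3+3 = 6,  c = 40−6² = 4
v_rel = (-3, -2),  |v_rel|² = 13;  v_rel·d = (-3)·(-2) + (-2)·(-6) = 18
13·t² − 36·t + 4 = 0  ⇒  m = 18² − 13·4 = 272
m = 272 > 0,  v_rel·d = 18 > 0  ⇒  inside

inside=yes margin=272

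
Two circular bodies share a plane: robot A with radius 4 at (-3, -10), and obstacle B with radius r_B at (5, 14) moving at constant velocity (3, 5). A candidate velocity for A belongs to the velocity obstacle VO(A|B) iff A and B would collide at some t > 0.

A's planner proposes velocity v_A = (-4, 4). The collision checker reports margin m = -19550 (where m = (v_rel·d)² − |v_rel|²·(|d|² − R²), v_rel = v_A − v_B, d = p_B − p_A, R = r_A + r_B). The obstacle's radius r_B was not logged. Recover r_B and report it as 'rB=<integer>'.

m = -19550
d = (8, 24);  v_rel = (-7, -1),  |v_rel|² = 50
v_rel×d = (-7)·(24) − (-1)·(8) = -160
since m = R²·50 − (-160)²:  R² = (25600 + -19550) / 50 = 121
R = √121 = 11  ⇒  r_B = 11 − 4 = 7

rB=7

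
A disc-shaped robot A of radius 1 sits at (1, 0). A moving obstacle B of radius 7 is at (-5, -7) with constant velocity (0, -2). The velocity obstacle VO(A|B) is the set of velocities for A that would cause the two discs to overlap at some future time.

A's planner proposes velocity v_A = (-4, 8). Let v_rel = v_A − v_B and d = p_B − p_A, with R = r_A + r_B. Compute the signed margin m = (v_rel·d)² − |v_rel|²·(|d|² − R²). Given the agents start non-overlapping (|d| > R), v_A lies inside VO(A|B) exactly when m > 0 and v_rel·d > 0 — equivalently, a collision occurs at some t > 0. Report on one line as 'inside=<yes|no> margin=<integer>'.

d = (-6, -7),  |d|² = 85;  R = 1+7 = 8,  c = 85−8² = 21
v_rel = (-4, 10),  |v_rel|² = 116;  v_rel·d = (-4)·(-6) + (10)·(-7) = -46
116·t² + 92·t + 21 = 0  ⇒  m = (-46)² − 116·21 = -320
m = -320 < 0,  v_rel·d = -46 < 0  ⇒  outside

inside=no margin=-320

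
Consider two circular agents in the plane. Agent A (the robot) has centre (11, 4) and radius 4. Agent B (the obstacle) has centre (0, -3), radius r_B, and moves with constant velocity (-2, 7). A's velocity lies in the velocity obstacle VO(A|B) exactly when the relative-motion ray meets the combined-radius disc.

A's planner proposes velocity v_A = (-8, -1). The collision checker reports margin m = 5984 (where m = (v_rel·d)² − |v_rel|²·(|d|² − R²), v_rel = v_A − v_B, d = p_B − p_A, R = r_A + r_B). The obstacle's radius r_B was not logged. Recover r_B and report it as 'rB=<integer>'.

m = 5984
d = (-11, -7);  v_rel = (-6, -8),  |v_rel|² = 100
v_rel×d = (-6)·(-7) − (-8)·(-11) = -46
since m = R²·100 − (-46)²:  R² = (2116 + 5984) / 100 = 81
R = √81 = 9  ⇒  r_B = 9 − 4 = 5

rB=5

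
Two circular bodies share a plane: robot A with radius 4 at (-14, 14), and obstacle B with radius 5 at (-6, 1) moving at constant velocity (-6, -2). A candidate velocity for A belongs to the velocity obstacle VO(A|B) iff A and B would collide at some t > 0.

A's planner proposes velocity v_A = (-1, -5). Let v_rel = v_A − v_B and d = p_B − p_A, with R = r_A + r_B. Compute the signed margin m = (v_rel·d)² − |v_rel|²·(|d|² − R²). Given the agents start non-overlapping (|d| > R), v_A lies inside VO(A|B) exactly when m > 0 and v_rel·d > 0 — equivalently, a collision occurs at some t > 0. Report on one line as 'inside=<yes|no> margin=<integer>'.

d = (8, -13),  |d|² = 233;  R = 4+5 = 9,  c = 233−9² = 152
v_rel = (5, -3),  |v_rel|² = 34;  v_rel·d = (5)·(8) + (-3)·(-13) = 79
34·t² − 158·t + 152 = 0  ⇒  m = 79² − 34·152 = 1073
m = 1073 > 0,  v_rel·d = 79 > 0  ⇒  inside

inside=yes margin=1073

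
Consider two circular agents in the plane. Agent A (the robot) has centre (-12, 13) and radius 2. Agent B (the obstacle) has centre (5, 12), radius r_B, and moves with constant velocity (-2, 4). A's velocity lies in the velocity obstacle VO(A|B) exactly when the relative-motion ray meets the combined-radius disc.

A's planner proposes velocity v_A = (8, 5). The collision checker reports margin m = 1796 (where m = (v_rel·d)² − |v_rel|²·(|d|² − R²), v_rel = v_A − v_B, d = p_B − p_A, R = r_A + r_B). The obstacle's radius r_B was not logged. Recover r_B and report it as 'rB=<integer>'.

m = 1796
d = (17, -1);  v_rel = (10, 1),  |v_rel|² = 101
v_rel×d = (10)·(-1) − (1)·(17) = -27
since m = R²·101 − (-27)²:  R² = (729 + 1796) / 101 = 25
R = √25 = 5  ⇒  r_B = 5 − 2 = 3

rB=3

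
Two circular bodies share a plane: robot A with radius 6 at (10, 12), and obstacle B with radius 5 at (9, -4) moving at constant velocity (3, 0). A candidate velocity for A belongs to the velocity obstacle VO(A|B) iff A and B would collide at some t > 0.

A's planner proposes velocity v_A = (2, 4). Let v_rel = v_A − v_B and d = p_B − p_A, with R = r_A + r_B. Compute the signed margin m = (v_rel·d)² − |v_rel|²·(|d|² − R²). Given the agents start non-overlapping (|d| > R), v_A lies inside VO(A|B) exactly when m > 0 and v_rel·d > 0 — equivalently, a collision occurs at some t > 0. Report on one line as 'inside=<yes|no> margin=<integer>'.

d = (-1, -16),  |d|² = 257;  R = 6+5 = 11,  c = 257−11² = 136
v_rel = (-1, 4),  |v_rel|² = 17;  v_rel·d = (-1)·(-1) + (4)·(-16) = -63
17·t² + 126·t + 136 = 0  ⇒  m = (-63)² − 17·136 = 1657
m = 1657 > 0,  v_rel·d = -63 < 0  ⇒  outside

inside=no margin=1657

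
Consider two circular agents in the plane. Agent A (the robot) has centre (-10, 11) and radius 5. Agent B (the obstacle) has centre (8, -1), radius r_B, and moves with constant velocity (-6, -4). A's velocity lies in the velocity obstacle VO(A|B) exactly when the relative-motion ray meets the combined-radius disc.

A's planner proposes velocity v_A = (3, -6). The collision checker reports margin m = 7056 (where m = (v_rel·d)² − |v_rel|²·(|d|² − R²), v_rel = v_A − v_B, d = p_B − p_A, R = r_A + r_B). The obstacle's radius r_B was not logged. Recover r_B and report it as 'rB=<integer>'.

m = 7056
d = (18, -12);  v_rel = (9, -2),  |v_rel|² = 85
v_rel×d = (9)·(-12) − (-2)·(18) = -72
since m = R²·85 − (-72)²:  R² = (5184 + 7056) / 85 = 144
R = √144 = 12  ⇒  r_B = 12 − 5 = 7

rB=7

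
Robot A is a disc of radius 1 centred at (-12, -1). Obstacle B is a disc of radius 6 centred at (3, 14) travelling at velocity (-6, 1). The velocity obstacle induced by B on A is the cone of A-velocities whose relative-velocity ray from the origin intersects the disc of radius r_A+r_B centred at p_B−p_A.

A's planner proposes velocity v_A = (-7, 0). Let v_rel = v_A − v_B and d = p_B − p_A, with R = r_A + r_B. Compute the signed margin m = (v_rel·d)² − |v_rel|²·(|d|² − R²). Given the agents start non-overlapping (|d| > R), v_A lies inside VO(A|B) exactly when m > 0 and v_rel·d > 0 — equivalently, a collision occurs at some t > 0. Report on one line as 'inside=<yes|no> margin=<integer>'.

d = (15, 15),  |d|² = 450;  R = 1+6 = 7,  c = 450−7² = 401
v_rel = (-1, -1),  |v_rel|² = 2;  v_rel·d = (-1)·(15) + (-1)·(15) = -30
2·t² + 60·t + 401 = 0  ⇒  m = (-30)² − 2·401 = 98
m = 98 > 0,  v_rel·d = -30 < 0  ⇒  outside

inside=no margin=98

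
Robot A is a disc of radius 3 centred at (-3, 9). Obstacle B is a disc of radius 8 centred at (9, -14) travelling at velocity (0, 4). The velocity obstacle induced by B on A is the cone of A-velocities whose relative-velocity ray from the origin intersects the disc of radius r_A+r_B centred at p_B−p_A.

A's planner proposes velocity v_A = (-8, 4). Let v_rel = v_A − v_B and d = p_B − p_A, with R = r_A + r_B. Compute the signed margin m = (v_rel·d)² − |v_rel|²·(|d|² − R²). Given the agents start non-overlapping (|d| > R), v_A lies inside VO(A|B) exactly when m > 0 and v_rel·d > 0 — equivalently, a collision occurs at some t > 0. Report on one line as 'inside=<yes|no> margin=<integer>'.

d = (12, -23),  |d|² = 673;  R = 3+8 = 11,  c = 673−11² = 552
v_rel = (-8, 0),  |v_rel|² = 64;  v_rel·d = (-8)·(12) + (0)·(-23) = -96
64·t² + 192·t + 552 = 0  ⇒  m = (-96)² − 64·552 = -26112
m = -26112 < 0,  v_rel·d = -96 < 0  ⇒  outside

inside=no margin=-26112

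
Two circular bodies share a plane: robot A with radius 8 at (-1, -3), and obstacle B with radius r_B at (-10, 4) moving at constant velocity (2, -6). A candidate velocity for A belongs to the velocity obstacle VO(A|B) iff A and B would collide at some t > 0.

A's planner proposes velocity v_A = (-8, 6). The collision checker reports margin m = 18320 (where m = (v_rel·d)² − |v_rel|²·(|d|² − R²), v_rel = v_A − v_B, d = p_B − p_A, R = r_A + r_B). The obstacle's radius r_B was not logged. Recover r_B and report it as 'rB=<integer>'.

m = 18320
d = (-9, 7);  v_rel = (-10, 12),  |v_rel|² = 244
v_rel×d = (-10)·(7) − (12)·(-9) = 38
since m = R²·244 − 38²:  R² = (1444 + 18320) / 244 = 81
R = √81 = 9  ⇒  r_B = 9 − 8 = 1

rB=1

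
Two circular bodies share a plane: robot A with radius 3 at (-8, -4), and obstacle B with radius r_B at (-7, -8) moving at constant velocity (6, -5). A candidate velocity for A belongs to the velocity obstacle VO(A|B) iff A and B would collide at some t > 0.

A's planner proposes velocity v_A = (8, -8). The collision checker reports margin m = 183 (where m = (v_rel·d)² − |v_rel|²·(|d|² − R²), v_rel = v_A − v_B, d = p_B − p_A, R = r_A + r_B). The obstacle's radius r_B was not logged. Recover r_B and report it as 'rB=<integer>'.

m = 183
d = (1, -4);  v_rel = (2, -3),  |v_rel|² = 13
v_rel×d = (2)·(-4) − (-3)·(1) = -5
since m = R²·13 − (-5)²:  R² = (25 + 183) / 13 = 16
R = √16 = 4  ⇒  r_B = 4 − 3 = 1

rB=1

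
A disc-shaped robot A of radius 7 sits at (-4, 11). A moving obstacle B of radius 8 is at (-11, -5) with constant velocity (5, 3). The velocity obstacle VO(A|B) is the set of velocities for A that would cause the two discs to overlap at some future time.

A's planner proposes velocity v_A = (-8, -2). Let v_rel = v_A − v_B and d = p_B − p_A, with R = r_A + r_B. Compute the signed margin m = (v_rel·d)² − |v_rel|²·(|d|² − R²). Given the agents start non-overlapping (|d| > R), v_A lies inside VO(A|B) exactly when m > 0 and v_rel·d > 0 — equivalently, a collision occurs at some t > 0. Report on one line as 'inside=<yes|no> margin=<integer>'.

d = (-7, -16),  |d|² = 305;  R = 7+8 = 15,  c = 305−15² = 80
v_rel = (-13, -5),  |v_rel|² = 194;  v_rel·d = (-13)·(-7) + (-5)·(-16) = 171
194·t² − 342·t + 80 = 0  ⇒  m = 171² − 194·80 = 13721
m = 13721 > 0,  v_rel·d = 171 > 0  ⇒  inside

inside=yes margin=13721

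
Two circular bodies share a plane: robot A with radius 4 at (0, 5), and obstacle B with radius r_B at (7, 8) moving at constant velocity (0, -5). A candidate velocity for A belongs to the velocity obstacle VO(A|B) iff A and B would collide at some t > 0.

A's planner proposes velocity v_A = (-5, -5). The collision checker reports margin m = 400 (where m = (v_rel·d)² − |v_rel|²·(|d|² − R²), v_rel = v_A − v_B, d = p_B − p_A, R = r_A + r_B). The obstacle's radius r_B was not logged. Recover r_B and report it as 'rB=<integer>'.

m = 400
d = (7, 3);  v_rel = (-5, 0),  |v_rel|² = 25
v_rel×d = (-5)·(3) − (0)·(7) = -15
since m = R²·25 − (-15)²:  R² = (225 + 400) / 25 = 25
R = √25 = 5  ⇒  r_B = 5 − 4 = 1

rB=1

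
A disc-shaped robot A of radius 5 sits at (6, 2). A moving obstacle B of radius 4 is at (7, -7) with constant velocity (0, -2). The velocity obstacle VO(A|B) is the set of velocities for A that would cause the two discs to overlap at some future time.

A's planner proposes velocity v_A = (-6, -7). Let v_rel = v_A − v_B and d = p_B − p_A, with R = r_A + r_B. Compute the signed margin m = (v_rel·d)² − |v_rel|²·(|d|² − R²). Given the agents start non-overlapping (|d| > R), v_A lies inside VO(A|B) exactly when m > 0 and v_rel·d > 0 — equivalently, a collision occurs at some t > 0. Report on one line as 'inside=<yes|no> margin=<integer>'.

d = (1, -9),  |d|² = 82;  R = 5+4 = 9,  c = 82−9² = 1
v_rel = (-6, -5),  |v_rel|² = 61;  v_rel·d = (-6)·(1) + (-5)·(-9) = 39
61·t² − 78·t + 1 = 0  ⇒  m = 39² − 61·1 = 1460
m = 1460 > 0,  v_rel·d = 39 > 0  ⇒  inside

inside=yes margin=1460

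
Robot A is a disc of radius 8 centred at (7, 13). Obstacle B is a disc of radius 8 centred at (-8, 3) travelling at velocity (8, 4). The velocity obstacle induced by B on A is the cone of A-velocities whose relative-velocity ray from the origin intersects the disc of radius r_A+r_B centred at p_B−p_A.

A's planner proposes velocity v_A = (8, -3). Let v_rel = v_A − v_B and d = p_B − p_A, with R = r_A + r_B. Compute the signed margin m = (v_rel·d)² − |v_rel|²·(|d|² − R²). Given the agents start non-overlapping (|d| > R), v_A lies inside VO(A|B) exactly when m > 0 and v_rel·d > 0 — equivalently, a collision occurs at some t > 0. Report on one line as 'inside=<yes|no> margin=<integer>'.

d = (-15, -10),  |d|² = 325;  R = 8+8 = 16,  c = 325−16² = 69
v_rel = (0, -7),  |v_rel|² = 49;  v_rel·d = (0)·(-15) + (-7)·(-10) = 70
49·t² − 140·t + 69 = 0  ⇒  m = 70² − 49·69 = 1519
m = 1519 > 0,  v_rel·d = 70 > 0  ⇒  inside

inside=yes margin=1519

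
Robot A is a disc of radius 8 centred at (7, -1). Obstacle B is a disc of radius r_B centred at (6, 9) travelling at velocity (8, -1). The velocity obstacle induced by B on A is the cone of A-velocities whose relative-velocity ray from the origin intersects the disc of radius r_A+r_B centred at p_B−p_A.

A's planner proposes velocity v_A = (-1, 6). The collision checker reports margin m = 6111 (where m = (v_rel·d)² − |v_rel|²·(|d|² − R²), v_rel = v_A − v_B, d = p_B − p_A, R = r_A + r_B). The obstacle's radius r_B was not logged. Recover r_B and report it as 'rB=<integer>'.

m = 6111
d = (-1, 10);  v_rel = (-9, 7),  |v_rel|² = 130
v_rel×d = (-9)·(10) − (7)·(-1) = -83
since m = R²·130 − (-83)²:  R² = (6889 + 6111) / 130 = 100
R = √100 = 10  ⇒  r_B = 10 − 8 = 2

rB=2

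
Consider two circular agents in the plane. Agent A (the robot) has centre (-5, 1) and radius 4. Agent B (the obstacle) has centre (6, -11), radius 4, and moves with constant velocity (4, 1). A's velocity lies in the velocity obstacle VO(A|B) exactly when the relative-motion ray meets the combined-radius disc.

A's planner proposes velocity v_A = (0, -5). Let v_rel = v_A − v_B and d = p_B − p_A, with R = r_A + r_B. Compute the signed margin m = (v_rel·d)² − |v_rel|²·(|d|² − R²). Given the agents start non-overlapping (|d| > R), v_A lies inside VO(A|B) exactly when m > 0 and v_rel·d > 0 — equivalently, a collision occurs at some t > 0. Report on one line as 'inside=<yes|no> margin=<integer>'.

d = (11, -12),  |d|² = 265;  R = 4+4 = 8,  c = 265−8² = 201
v_rel = (-4, -6),  |v_rel|² = 52;  v_rel·d = (-4)·(11) + (-6)·(-12) = 28
52·t² − 56·t + 201 = 0  ⇒  m = 28² − 52·201 = -9668
m = -9668 < 0,  v_rel·d = 28 > 0  ⇒  outside

inside=no margin=-9668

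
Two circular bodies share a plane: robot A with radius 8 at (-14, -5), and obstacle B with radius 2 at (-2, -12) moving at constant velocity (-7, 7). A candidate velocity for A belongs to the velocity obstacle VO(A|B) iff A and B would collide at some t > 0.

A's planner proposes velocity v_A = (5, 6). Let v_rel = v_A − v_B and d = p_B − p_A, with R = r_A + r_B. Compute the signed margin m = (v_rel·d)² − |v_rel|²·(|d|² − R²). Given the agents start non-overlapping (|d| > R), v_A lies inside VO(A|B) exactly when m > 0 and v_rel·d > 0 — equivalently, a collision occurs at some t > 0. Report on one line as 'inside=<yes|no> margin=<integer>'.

d = (12, -7),  |d|² = 193;  R = 8+2 = 10,  c = 193−10² = 93
v_rel = (12, -1),  |v_rel|² = 145;  v_rel·d = (12)·(12) + (-1)·(-7) = 151
145·t² − 302·t + 93 = 0  ⇒  m = 151² − 145·93 = 9316
m = 9316 > 0,  v_rel·d = 151 > 0  ⇒  inside

inside=yes margin=9316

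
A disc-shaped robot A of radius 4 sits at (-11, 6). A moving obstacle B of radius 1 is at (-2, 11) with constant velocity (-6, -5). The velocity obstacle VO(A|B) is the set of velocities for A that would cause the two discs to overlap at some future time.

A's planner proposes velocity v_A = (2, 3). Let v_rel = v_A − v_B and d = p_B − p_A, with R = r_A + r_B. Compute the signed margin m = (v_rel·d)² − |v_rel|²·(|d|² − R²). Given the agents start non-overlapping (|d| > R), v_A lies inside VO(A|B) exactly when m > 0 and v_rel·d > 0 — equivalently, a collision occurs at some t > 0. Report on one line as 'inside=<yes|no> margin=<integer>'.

d = (9, 5),  |d|² = 106;  R = 4+1 = 5,  c = 106−5² = 81
v_rel = (8, 8),  |v_rel|² = 128;  v_rel·d = (8)·(9) + (8)·(5) = 112
128·t² − 224·t + 81 = 0  ⇒  m = 112² − 128·81 = 2176
m = 2176 > 0,  v_rel·d = 112 > 0  ⇒  inside

inside=yes margin=2176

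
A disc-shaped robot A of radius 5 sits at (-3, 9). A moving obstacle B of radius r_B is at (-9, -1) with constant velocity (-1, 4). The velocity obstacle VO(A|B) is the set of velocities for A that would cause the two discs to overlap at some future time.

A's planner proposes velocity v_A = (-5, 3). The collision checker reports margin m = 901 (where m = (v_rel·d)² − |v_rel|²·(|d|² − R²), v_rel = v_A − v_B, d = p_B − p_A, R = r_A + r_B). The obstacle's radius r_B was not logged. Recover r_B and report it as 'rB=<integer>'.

m = 901
d = (-6, -10);  v_rel = (-4, -1),  |v_rel|² = 17
v_rel×d = (-4)·(-10) − (-1)·(-6) = 34
since m = R²·17 − 34²:  R² = (1156 + 901) / 17 = 121
R = √121 = 11  ⇒  r_B = 11 − 5 = 6

rB=6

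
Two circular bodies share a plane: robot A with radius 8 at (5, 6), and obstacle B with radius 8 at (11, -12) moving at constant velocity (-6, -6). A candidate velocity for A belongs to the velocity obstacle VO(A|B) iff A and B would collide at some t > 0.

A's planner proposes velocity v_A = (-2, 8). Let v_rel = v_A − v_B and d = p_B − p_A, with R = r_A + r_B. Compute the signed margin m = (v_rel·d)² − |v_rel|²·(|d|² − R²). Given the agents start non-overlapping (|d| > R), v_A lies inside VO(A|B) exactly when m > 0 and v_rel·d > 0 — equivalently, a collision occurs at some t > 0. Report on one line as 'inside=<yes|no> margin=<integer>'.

d = (6, -18),  |d|² = 360;  R = 8+8 = 16,  c = 360−16² = 104
v_rel = (4, 14),  |v_rel|² = 212;  v_rel·d = (4)·(6) + (14)·(-18) = -228
212·t² + 456·t + 104 = 0  ⇒  m = (-228)² − 212·104 = 29936
m = 29936 > 0,  v_rel·d = -228 < 0  ⇒  outside

inside=no margin=29936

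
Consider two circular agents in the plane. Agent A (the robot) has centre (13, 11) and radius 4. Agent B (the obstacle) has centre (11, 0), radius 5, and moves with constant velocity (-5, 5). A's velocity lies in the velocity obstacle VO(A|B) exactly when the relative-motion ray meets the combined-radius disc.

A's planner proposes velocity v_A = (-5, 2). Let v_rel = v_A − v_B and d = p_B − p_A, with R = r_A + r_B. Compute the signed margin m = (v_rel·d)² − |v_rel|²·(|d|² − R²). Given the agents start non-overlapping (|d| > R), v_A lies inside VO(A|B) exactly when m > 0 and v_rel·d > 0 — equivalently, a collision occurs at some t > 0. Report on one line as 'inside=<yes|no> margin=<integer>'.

d = (-2, -11),  |d|² = 125;  R = 4+5 = 9,  c = 125−9² = 44
v_rel = (0, -3),  |v_rel|² = 9;  v_rel·d = (0)·(-2) + (-3)·(-11) = 33
9·t² − 66·t + 44 = 0  ⇒  m = 33² − 9·44 = 693
m = 693 > 0,  v_rel·d = 33 > 0  ⇒  inside

inside=yes margin=693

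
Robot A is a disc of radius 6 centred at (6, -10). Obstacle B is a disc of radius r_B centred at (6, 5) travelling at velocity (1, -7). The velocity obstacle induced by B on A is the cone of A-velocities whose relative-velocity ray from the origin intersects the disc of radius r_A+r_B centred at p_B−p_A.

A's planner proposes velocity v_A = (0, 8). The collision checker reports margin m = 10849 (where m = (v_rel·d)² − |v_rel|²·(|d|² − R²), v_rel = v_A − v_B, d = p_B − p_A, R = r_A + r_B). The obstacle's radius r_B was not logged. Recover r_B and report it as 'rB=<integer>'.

m = 10849
d = (0, 15);  v_rel = (-1, 15),  |v_rel|² = 226
v_rel×d = (-1)·(15) − (15)·(0) = -15
since m = R²·226 − (-15)²:  R² = (225 + 10849) / 226 = 49
R = √49 = 7  ⇒  r_B = 7 − 6 = 1

rB=1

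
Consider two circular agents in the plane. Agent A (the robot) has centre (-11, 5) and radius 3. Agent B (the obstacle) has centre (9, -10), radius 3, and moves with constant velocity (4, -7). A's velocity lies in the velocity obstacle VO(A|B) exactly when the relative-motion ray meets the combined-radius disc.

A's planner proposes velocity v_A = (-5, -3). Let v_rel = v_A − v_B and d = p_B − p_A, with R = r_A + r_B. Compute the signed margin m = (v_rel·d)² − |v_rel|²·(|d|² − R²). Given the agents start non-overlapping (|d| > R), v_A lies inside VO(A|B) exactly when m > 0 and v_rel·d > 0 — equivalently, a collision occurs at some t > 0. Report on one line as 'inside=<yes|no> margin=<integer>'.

d = (20, -15),  |d|² = 625;  R = 3+3 = 6,  c = 625−6² = 589
v_rel = (-9, 4),  |v_rel|² = 97;  v_rel·d = (-9)·(20) + (4)·(-15) = -240
97·t² + 480·t + 589 = 0  ⇒  m = (-240)² − 97·589 = 467
m = 467 > 0,  v_rel·d = -240 < 0  ⇒  outside

inside=no margin=467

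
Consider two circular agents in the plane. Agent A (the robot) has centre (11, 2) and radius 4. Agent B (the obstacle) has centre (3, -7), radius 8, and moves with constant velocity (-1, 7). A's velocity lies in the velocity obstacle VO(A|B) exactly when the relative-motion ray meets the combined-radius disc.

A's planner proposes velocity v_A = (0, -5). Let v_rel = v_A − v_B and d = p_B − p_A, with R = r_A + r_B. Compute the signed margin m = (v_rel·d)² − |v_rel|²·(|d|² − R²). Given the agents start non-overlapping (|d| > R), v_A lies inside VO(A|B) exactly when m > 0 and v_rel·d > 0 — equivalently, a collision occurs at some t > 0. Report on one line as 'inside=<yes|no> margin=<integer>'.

d = (-8, -9),  |d|² = 145;  R = 4+8 = 12,  c = 145−12² = 1
v_rel = (1, -12),  |v_rel|² = 145;  v_rel·d = (1)·(-8) + (-12)·(-9) = 100
145·t² − 200·t + 1 = 0  ⇒  m = 100² − 145·1 = 9855
m = 9855 > 0,  v_rel·d = 100 > 0  ⇒  inside

inside=yes margin=9855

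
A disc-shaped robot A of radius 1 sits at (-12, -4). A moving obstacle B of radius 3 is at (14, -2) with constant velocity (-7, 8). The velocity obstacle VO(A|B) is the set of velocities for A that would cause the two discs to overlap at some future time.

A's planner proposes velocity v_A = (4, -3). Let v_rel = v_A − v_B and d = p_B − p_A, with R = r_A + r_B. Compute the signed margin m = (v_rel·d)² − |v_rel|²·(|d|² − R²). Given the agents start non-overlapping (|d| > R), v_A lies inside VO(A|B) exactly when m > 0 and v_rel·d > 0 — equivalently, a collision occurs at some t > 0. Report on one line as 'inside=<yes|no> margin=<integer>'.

d = (26, 2),  |d|² = 680;  R = 1+3 = 4,  c = 680−4² = 664
v_rel = (11, -11),  |v_rel|² = 242;  v_rel·d = (11)·(26) + (-11)·(2) = 264
242·t² − 528·t + 664 = 0  ⇒  m = 264² − 242·664 = -90992
m = -90992 < 0,  v_rel·d = 264 > 0  ⇒  outside

inside=no margin=-90992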